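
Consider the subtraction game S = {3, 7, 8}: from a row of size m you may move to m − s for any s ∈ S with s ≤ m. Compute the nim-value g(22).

0

Grundy values for subtraction set {3, 7, 8}:
k:     0  1  2  3  4  5  6  7  8  9 10 11 12 13 14 15 16 17 18 19 20 21 22
g(k):  0  0  0  1  1  1  0  2  2  1  3  0  0  2  1  1  0  0  2  1  1  0  0
So g(22) = 0.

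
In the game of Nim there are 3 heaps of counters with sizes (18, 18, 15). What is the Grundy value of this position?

15

Compute the nim-sum pairwise:
18 XOR 18 = 0
0 XOR 15 = 15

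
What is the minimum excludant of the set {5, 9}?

0 is not in the set, so the mex is 0.

0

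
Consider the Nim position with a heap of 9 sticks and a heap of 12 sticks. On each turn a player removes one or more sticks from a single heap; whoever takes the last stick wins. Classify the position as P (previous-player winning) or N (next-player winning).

N-position

Nim-sum: 9 XOR 12 = 5.
The nim-sum is 5 ≠ 0, so this is an N-position: the player to move can win.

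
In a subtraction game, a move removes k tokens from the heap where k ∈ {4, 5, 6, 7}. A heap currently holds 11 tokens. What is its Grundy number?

Grundy values for subtraction set {4, 5, 6, 7}:
k:     0  1  2  3  4  5  6  7  8  9 10 11
g(k):  0  0  0  0  1  1  1  1  2  2  2  0
So g(11) = 0.

0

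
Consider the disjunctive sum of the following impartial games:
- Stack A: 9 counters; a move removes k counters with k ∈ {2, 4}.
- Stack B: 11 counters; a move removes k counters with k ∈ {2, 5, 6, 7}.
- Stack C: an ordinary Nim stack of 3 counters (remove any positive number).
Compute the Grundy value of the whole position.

1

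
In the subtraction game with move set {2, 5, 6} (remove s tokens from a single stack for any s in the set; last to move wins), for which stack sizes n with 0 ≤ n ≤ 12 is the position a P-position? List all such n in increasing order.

0, 1, 4, 8, 11, 12

Grundy values for subtraction set {2, 5, 6}:
g(0) = mex{} = 0
g(1) = mex{} = 0
g(2) = mex{0} = 1
g(3) = mex{0} = 1
g(4) = mex{1} = 0
g(5) = mex{0,1} = 2
g(6) = mex{0} = 1
g(7) = mex{0,1,2} = 3
g(8) = mex{1} = 0
g(9) = mex{0,1,3} = 2
g(10) = mex{0,2} = 1
g(11) = mex{1,2} = 0
g(12) = mex{1,3} = 0
The P-positions (g = 0) in 0..12 are 0, 1, 4, 8, 11, 12.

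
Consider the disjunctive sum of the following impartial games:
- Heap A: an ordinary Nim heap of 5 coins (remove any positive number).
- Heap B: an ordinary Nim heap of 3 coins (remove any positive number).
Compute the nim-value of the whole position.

Heap A is a plain Nim heap of size 5, so its Grundy value is 5.
Heap B is a plain Nim heap of size 3, so its Grundy value is 3.
The value of a disjunctive sum is the nim-sum of the parts.
Combined value = 5 ⊕ 3 = 6.

6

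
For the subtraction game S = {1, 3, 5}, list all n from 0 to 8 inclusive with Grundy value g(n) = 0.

Grundy values for subtraction set {1, 3, 5}:
g(0) = mex{} = 0
g(1) = mex{0} = 1
g(2) = mex{1} = 0
g(3) = mex{0} = 1
g(4) = mex{1} = 0
g(5) = mex{0} = 1
g(6) = mex{1} = 0
g(7) = mex{0} = 1
g(8) = mex{1} = 0
The P-positions (g = 0) in 0..8 are 0, 2, 4, 6, 8.

0, 2, 4, 6, 8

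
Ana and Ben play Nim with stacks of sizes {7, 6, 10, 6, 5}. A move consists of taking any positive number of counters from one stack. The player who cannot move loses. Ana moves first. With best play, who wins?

Ana wins

Compute the nim-sum pairwise:
7 ⊕ 6 = 1
1 ⊕ 10 = 11
11 ⊕ 6 = 13
13 ⊕ 5 = 8
The nim-sum is 8 ≠ 0, so this is an N-position: the player to move can win; Ana has a winning move.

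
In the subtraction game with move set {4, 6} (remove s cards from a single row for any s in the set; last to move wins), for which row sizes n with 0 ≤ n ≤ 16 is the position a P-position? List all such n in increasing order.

Grundy values for subtraction set {4, 6}:
k:     0  1  2  3  4  5  6  7  8  9 10 11 12 13 14 15 16
g(k):  0  0  0  0  1  1  1  1  2  2  0  0  0  0  1  1  1
The P-positions (g = 0) in 0..16 are 0, 1, 2, 3, 10, 11, 12, 13.

0, 1, 2, 3, 10, 11, 12, 13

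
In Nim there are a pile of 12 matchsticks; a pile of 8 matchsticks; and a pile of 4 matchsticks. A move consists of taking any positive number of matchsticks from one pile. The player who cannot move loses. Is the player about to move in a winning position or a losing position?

Nim-sum: 12 ^ 8 ^ 4 = 0.
The nim-sum is 0, so this is a P-position: the player to move is in a losing position under optimal play.

Losing position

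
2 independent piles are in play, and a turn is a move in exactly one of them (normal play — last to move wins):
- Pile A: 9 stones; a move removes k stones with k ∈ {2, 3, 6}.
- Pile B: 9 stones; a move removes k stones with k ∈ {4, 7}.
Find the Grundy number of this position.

2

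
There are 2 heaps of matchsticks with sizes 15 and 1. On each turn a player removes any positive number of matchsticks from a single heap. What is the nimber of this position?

Nim-sum: 15 XOR 1 = 14.

14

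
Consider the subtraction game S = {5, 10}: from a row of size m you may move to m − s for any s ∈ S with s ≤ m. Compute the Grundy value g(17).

0

Compute g(0), g(1), … for moves {5, 10}:
k:     0  1  2  3  4  5  6  7  8  9 10 11 12 13 14 15 16 17
g(k):  0  0  0  0  0  1  1  1  1  1  2  2  2  2  2  0  0  0
So g(17) = 0.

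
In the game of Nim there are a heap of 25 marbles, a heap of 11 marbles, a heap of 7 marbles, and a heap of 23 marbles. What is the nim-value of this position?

Nim-sum: 25 XOR 11 XOR 7 XOR 23 = 2.

2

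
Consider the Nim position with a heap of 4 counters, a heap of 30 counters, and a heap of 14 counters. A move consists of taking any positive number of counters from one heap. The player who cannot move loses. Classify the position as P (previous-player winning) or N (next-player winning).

N-position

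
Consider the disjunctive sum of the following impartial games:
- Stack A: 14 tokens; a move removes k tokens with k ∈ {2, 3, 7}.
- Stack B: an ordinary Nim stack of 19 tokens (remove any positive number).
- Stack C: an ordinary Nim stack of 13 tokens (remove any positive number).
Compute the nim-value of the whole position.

Grundy values for stack A (subtraction set {2, 3, 7}):
k:     0  1  2  3  4  5  6  7  8  9 10 11 12 13 14
g(k):  0  0  1  1  2  0  0  1  1  2  0  0  1  1  2
So g(14) = 2.
Stack B is a plain Nim stack of size 19, so its Grundy value is 19.
Stack C is a plain Nim stack of size 13, so its Grundy value is 13.
The value of a disjunctive sum is the nim-sum of the parts.
Combined value = 2 ⊕ 19 ⊕ 13 = 28.

28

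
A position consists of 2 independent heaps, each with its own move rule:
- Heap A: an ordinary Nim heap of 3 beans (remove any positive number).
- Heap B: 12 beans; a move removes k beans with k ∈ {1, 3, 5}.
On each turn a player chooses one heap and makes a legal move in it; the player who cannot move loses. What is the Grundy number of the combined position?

Heap A is a plain Nim heap of size 3, so its Grundy value is 3.
Build the Grundy sequence for heap B with g(k) = mex{g(k−s) : s ∈ {1, 3, 5}, s ≤ k}:
k:     0  1  2  3  4  5  6  7  8  9 10 11 12
g(k):  0  1  0  1  0  1  0  1  0  1  0  1  0
So g(12) = 0.
The value of a disjunctive sum is the nim-sum of the parts.
Combined value = 3 XOR 0 = 3.

3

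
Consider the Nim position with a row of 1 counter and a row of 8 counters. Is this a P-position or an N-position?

N-position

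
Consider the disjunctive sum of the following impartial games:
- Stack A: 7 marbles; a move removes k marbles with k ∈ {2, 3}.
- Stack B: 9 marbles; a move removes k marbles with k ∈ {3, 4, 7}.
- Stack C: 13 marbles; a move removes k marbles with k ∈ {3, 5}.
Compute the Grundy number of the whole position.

For stack A, compute g(0), g(1), … with moves {2, 3}:
g(0) = mex{} = 0
g(1) = mex{} = 0
g(2) = mex{0} = 1
g(3) = mex{0} = 1
g(4) = mex{0,1} = 2
g(5) = mex{1} = 0
g(6) = mex{1,2} = 0
g(7) = mex{0,2} = 1
So g(7) = 1.
Grundy values for stack B (subtraction set {3, 4, 7}):
k:     0  1  2  3  4  5  6  7  8  9
g(k):  0  0  0  1  1  1  2  2  2  3
So g(9) = 3.
Grundy values for stack C (subtraction set {3, 5}):
g(0) = mex{} = 0
g(1) = mex{} = 0
g(2) = mex{} = 0
g(3) = mex{0} = 1
g(4) = mex{0} = 1
g(5) = mex{0} = 1
g(6) = mex{0,1} = 2
g(7) = mex{0,1} = 2
g(8) = mex{1} = 0
g(9) = mex{1,2} = 0
g(10) = mex{1,2} = 0
g(11) = mex{0,2} = 1
g(12) = mex{0,2} = 1
g(13) = mex{0} = 1
So g(13) = 1.
The value of a disjunctive sum is the nim-sum of the parts.
Combined value = 1 ⊕ 3 ⊕ 1 = 3.

3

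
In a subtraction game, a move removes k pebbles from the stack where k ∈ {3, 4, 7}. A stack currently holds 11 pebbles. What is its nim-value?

Compute g(0), g(1), … for moves {3, 4, 7}:
k:     0  1  2  3  4  5  6  7  8  9 10 11
g(k):  0  0  0  1  1  1  2  2  2  3  0  0
So g(11) = 0.

0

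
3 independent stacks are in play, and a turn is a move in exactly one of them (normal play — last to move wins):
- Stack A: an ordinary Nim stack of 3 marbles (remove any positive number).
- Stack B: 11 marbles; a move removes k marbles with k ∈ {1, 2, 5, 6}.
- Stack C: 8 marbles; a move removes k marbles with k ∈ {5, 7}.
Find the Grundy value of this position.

Stack A is a plain Nim stack of size 3, so its Grundy value is 3.
Build the Grundy sequence for stack B with g(k) = mex{g(k−s) : s ∈ {1, 2, 5, 6}, s ≤ k}:
k:     0  1  2  3  4  5  6  7  8  9 10 11
g(k):  0  1  2  0  1  2  3  0  1  2  0  1
So g(11) = 1.
Grundy values for stack C (subtraction set {5, 7}):
k:     0  1  2  3  4  5  6  7  8
g(k):  0  0  0  0  0  1  1  1  1
So g(8) = 1.
The value of a disjunctive sum is the nim-sum of the parts.
Combined value = 3 ⊕ 1 ⊕ 1 = 3.

3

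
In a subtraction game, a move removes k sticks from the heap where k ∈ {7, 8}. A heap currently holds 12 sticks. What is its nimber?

Compute g(0), g(1), … for moves {7, 8}:
g(0) = mex{} = 0
g(1) = mex{} = 0
g(2) = mex{} = 0
g(3) = mex{} = 0
g(4) = mex{} = 0
g(5) = mex{} = 0
g(6) = mex{} = 0
g(7) = mex{0} = 1
g(8) = mex{0} = 1
g(9) = mex{0} = 1
g(10) = mex{0} = 1
g(11) = mex{0} = 1
g(12) = mex{0} = 1
So g(12) = 1.

1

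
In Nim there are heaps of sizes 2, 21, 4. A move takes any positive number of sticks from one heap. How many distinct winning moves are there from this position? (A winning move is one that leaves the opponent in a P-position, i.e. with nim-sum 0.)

1

Nim-sum: 2 ⊕ 21 ⊕ 4 = 19.
The overall nim-sum is X = 19. A heap of size p has a winning move iff p XOR X < p (reduce it to p XOR X).
  2: 2 XOR 19 = 17 ≥ 2 — no move.
  21: 21 XOR 19 = 6 < 21 — winning move (to 6).
  4: 4 XOR 19 = 23 ≥ 4 — no move.
That gives 1 winning move.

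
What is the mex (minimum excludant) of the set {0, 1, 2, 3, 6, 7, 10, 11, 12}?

4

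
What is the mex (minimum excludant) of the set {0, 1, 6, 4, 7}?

2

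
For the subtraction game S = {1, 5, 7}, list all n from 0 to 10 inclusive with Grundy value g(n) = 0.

Compute g(0), g(1), … for moves {1, 5, 7}:
g(0) = mex{} = 0
g(1) = mex{0} = 1
g(2) = mex{1} = 0
g(3) = mex{0} = 1
g(4) = mex{1} = 0
g(5) = mex{0} = 1
g(6) = mex{1} = 0
g(7) = mex{0} = 1
g(8) = mex{1} = 0
g(9) = mex{0} = 1
g(10) = mex{1} = 0
The P-positions (g = 0) in 0..10 are 0, 2, 4, 6, 8, 10.

0, 2, 4, 6, 8, 10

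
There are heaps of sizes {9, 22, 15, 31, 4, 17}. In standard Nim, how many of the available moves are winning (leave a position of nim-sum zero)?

Bitwise XOR of the heap sizes:
  01001  (9)
  10110  (22)
  01111  (15)
  11111  (31)
  00100  (4)
  10001  (17)
  -----
  11010  (26)
The overall nim-sum is X = 26. A heap of size p has a winning move iff p XOR X < p (reduce it to p XOR X).
  9: 9 XOR 26 = 19 ≥ 9 — no move.
  22: 22 XOR 26 = 12 < 22 — winning move (to 12).
  15: 15 XOR 26 = 21 ≥ 15 — no move.
  31: 31 XOR 26 = 5 < 31 — winning move (to 5).
  4: 4 XOR 26 = 30 ≥ 4 — no move.
  17: 17 XOR 26 = 11 < 17 — winning move (to 11).
That gives 3 winning moves.

3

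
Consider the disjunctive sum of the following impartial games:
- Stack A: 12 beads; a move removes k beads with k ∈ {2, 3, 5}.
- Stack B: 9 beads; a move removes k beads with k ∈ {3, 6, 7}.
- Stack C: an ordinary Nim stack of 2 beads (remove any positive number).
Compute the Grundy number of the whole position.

3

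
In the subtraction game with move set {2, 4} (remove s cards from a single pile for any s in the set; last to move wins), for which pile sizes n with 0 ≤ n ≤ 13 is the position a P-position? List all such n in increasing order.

0, 1, 6, 7, 12, 13

Grundy values for subtraction set {2, 4}:
g(0) = mex{} = 0
g(1) = mex{} = 0
g(2) = mex{0} = 1
g(3) = mex{0} = 1
g(4) = mex{0,1} = 2
g(5) = mex{0,1} = 2
g(6) = mex{1,2} = 0
g(7) = mex{1,2} = 0
g(8) = mex{0,2} = 1
g(9) = mex{0,2} = 1
g(10) = mex{0,1} = 2
g(11) = mex{0,1} = 2
g(12) = mex{1,2} = 0
g(13) = mex{1,2} = 0
The P-positions (g = 0) in 0..13 are 0, 1, 6, 7, 12, 13.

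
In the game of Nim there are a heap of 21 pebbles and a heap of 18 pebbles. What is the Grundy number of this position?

Write each in binary and XOR column by column:
  10101  (21)
  10010  (18)
  -----
  00111  (7)

7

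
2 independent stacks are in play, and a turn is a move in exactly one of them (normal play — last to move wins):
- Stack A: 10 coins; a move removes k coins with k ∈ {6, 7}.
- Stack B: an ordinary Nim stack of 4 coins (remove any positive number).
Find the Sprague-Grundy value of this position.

5

Grundy values for stack A (subtraction set {6, 7}):
g(0) = mex{} = 0
g(1) = mex{} = 0
g(2) = mex{} = 0
g(3) = mex{} = 0
g(4) = mex{} = 0
g(5) = mex{} = 0
g(6) = mex{0} = 1
g(7) = mex{0} = 1
g(8) = mex{0} = 1
g(9) = mex{0} = 1
g(10) = mex{0} = 1
So g(10) = 1.
Stack B is a plain Nim stack of size 4, so its Grundy value is 4.
By the Sprague-Grundy theorem, the Grundy value of a sum of independent games is the XOR of the component values.
Combined value = 1 XOR 4 = 5.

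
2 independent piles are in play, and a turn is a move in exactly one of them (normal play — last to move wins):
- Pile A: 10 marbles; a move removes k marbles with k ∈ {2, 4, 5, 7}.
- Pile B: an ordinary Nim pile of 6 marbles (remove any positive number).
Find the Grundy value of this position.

6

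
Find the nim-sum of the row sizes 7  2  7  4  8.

14

Nim-sum: 7 XOR 2 XOR 7 XOR 4 XOR 8 = 14.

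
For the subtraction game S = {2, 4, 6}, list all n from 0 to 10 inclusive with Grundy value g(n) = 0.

0, 1, 8, 9

Build the Grundy sequence with g(k) = mex{g(k−s) : s ∈ {2, 4, 6}, s ≤ k}:
k:     0  1  2  3  4  5  6  7  8  9 10
g(k):  0  0  1  1  2  2  3  3  0  0  1
The P-positions (g = 0) in 0..10 are 0, 1, 8, 9.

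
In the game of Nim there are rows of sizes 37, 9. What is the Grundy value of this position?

Nim-sum: 37 ^ 9 = 44.

44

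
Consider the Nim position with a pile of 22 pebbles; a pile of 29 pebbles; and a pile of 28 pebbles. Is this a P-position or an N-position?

N-position

Bitwise XOR of the heap sizes:
  10110  (22)
  11101  (29)
  11100  (28)
  -----
  10111  (23)
The nim-sum is 23 ≠ 0, so this is an N-position: the player to move can win.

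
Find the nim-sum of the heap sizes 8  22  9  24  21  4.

30

Compute the nim-sum pairwise:
8 XOR 22 = 30
30 XOR 9 = 23
23 XOR 24 = 15
15 XOR 21 = 26
26 XOR 4 = 30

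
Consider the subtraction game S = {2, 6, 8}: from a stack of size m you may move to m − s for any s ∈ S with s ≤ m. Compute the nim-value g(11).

Compute g(0), g(1), … for moves {2, 6, 8}:
g(0) = mex{} = 0
g(1) = mex{} = 0
g(2) = mex{0} = 1
g(3) = mex{0} = 1
g(4) = mex{1} = 0
g(5) = mex{1} = 0
g(6) = mex{0} = 1
g(7) = mex{0} = 1
g(8) = mex{0,1} = 2
g(9) = mex{0,1} = 2
g(10) = mex{0,1,2} = 3
g(11) = mex{0,1,2} = 3
So g(11) = 3.

3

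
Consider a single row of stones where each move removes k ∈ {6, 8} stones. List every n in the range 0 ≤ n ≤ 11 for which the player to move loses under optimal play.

0, 1, 2, 3, 4, 5

Build the Grundy sequence with g(k) = mex{g(k−s) : s ∈ {6, 8}, s ≤ k}:
g(0) = mex{} = 0
g(1) = mex{} = 0
g(2) = mex{} = 0
g(3) = mex{} = 0
g(4) = mex{} = 0
g(5) = mex{} = 0
g(6) = mex{0} = 1
g(7) = mex{0} = 1
g(8) = mex{0} = 1
g(9) = mex{0} = 1
g(10) = mex{0} = 1
g(11) = mex{0} = 1
The P-positions (g = 0) in 0..11 are 0, 1, 2, 3, 4, 5.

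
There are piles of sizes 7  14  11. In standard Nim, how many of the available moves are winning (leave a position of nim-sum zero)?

Nim-sum: 7 ^ 14 ^ 11 = 2.
The overall nim-sum is X = 2. A pile of size p has a winning move iff p XOR X < p (reduce it to p XOR X).
  7: 7 XOR 2 = 5 < 7 — winning move (to 5).
  14: 14 XOR 2 = 12 < 14 — winning move (to 12).
  11: 11 XOR 2 = 9 < 11 — winning move (to 9).
That gives 3 winning moves.

3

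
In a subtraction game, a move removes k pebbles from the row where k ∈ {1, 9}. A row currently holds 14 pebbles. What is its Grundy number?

Build the Grundy sequence with g(k) = mex{g(k−s) : s ∈ {1, 9}, s ≤ k}:
k:     0  1  2  3  4  5  6  7  8  9 10 11 12 13 14
g(k):  0  1  0  1  0  1  0  1  0  1  0  1  0  1  0
So g(14) = 0.

0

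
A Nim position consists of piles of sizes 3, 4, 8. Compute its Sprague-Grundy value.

Compute the nim-sum pairwise:
3 ⊕ 4 = 7
7 ⊕ 8 = 15

15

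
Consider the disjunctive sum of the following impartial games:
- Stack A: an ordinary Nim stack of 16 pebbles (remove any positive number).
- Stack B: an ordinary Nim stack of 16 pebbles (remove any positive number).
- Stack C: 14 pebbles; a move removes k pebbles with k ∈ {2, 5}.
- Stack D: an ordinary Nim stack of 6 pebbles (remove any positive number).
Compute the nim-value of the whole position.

Stack A is a plain Nim stack of size 16, so its Grundy value is 16.
Stack B is a plain Nim stack of size 16, so its Grundy value is 16.
Grundy values for stack C (subtraction set {2, 5}):
g(0) = mex{} = 0
g(1) = mex{} = 0
g(2) = mex{0} = 1
g(3) = mex{0} = 1
g(4) = mex{1} = 0
g(5) = mex{0,1} = 2
g(6) = mex{0} = 1
g(7) = mex{1,2} = 0
g(8) = mex{1} = 0
g(9) = mex{0} = 1
g(10) = mex{0,2} = 1
g(11) = mex{1} = 0
g(12) = mex{0,1} = 2
g(13) = mex{0} = 1
g(14) = mex{1,2} = 0
So g(14) = 0.
Stack D is a plain Nim stack of size 6, so its Grundy value is 6.
The value of a disjunctive sum is the nim-sum of the parts.
Combined value = 16 ⊕ 16 ⊕ 0 ⊕ 6 = 6.

6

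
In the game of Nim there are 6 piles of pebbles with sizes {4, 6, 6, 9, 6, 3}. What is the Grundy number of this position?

8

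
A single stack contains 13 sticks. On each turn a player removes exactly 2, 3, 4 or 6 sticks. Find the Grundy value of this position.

Compute g(0), g(1), … for moves {2, 3, 4, 6}:
g(0) = mex{} = 0
g(1) = mex{} = 0
g(2) = mex{0} = 1
g(3) = mex{0} = 1
g(4) = mex{0,1} = 2
g(5) = mex{0,1} = 2
g(6) = mex{0,1,2} = 3
g(7) = mex{0,1,2} = 3
g(8) = mex{1,2,3} = 0
g(9) = mex{1,2,3} = 0
g(10) = mex{0,2,3} = 1
g(11) = mex{0,2,3} = 1
g(12) = mex{0,1,3} = 2
g(13) = mex{0,1,3} = 2
So g(13) = 2.

2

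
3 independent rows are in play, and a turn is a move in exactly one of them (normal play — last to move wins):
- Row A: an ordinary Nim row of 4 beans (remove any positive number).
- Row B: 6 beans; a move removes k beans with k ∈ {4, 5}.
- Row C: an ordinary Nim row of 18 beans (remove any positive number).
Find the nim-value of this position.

23

Row A is a plain Nim row of size 4, so its Grundy value is 4.
For row B, compute g(0), g(1), … with moves {4, 5}:
g(0) = mex{} = 0
g(1) = mex{} = 0
g(2) = mex{} = 0
g(3) = mex{} = 0
g(4) = mex{0} = 1
g(5) = mex{0} = 1
g(6) = mex{0} = 1
So g(6) = 1.
Row C is a plain Nim row of size 18, so its Grundy value is 18.
By the Sprague-Grundy theorem, the Grundy value of a sum of independent games is the XOR of the component values.
Combined value = 4 XOR 1 XOR 18 = 23.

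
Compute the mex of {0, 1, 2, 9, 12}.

The values 0, 1, 2 are all present; 3 is the first non-negative integer missing from the set.

3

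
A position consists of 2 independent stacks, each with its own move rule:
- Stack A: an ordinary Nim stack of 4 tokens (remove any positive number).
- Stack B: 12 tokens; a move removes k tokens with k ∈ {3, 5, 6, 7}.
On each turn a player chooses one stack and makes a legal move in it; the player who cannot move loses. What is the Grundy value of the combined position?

4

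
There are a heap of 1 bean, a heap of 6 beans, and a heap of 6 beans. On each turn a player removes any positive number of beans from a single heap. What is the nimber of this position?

1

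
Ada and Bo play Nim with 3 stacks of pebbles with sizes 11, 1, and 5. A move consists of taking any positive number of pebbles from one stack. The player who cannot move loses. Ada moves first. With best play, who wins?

Ada wins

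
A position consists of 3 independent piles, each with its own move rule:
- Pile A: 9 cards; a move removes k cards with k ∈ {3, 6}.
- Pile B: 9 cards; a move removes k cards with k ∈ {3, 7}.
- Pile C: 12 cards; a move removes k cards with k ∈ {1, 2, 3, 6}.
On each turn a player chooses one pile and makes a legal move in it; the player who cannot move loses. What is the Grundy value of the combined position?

1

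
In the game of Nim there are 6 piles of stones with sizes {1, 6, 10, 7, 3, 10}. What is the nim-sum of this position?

3

Nim-sum: 1 ⊕ 6 ⊕ 10 ⊕ 7 ⊕ 3 ⊕ 10 = 3.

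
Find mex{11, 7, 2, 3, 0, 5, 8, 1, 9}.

4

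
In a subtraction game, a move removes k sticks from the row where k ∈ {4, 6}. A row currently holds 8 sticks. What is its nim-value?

Grundy values for subtraction set {4, 6}:
g(0) = mex{} = 0
g(1) = mex{} = 0
g(2) = mex{} = 0
g(3) = mex{} = 0
g(4) = mex{0} = 1
g(5) = mex{0} = 1
g(6) = mex{0} = 1
g(7) = mex{0} = 1
g(8) = mex{0,1} = 2
So g(8) = 2.

2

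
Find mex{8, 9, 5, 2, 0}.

0 is in the set but 1 is not, so the mex is 1.

1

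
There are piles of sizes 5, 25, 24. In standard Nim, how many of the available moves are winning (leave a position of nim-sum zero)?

Nim-sum: 5 XOR 25 XOR 24 = 4.
The overall nim-sum is X = 4. A pile of size p has a winning move iff p XOR X < p (reduce it to p XOR X).
  5: 5 XOR 4 = 1 < 5 — winning move (to 1).
  25: 25 XOR 4 = 29 ≥ 25 — no move.
  24: 24 XOR 4 = 28 ≥ 24 — no move.
That gives 1 winning move.

1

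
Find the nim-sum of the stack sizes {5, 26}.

31

Write each in binary and XOR column by column:
  00101  (5)
  11010  (26)
  -----
  11111  (31)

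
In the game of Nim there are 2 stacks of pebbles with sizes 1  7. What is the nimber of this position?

6

Nim-sum: 1 ^ 7 = 6.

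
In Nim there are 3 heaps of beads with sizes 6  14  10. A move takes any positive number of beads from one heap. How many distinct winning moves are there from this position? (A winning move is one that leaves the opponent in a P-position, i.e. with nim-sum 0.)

Compute the nim-sum pairwise:
6 ⊕ 14 = 8
8 ⊕ 10 = 2
The overall nim-sum is X = 2. A heap of size p has a winning move iff p XOR X < p (reduce it to p XOR X).
  6: 6 XOR 2 = 4 < 6 — winning move (to 4).
  14: 14 XOR 2 = 12 < 14 — winning move (to 12).
  10: 10 XOR 2 = 8 < 10 — winning move (to 8).
That gives 3 winning moves.

3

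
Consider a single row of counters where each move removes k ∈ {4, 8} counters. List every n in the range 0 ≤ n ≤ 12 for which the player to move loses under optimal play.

Build the Grundy sequence with g(k) = mex{g(k−s) : s ∈ {4, 8}, s ≤ k}:
k:     0  1  2  3  4  5  6  7  8  9 10 11 12
g(k):  0  0  0  0  1  1  1  1  2  2  2  2  0
The P-positions (g = 0) in 0..12 are 0, 1, 2, 3, 12.

0, 1, 2, 3, 12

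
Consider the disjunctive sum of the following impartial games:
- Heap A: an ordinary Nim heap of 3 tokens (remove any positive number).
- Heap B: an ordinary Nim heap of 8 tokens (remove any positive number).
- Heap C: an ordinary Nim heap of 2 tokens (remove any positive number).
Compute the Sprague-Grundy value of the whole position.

9

Heap A is a plain Nim heap of size 3, so its Grundy value is 3.
Heap B is a plain Nim heap of size 8, so its Grundy value is 8.
Heap C is a plain Nim heap of size 2, so its Grundy value is 2.
By the Sprague-Grundy theorem, the Grundy value of a sum of independent games is the XOR of the component values.
Combined value = 3 ⊕ 8 ⊕ 2 = 9.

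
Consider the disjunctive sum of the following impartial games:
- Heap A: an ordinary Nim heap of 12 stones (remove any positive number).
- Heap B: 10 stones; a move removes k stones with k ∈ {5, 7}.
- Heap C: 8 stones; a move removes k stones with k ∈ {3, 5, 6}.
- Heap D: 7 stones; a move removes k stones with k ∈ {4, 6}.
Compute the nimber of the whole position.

13

Heap A is a plain Nim heap of size 12, so its Grundy value is 12.
For heap B, compute g(0), g(1), … with moves {5, 7}:
k:     0  1  2  3  4  5  6  7  8  9 10
g(k):  0  0  0  0  0  1  1  1  1  1  2
So g(10) = 2.
Build the Grundy sequence for heap C with g(k) = mex{g(k−s) : s ∈ {3, 5, 6}, s ≤ k}:
k:     0  1  2  3  4  5  6  7  8
g(k):  0  0  0  1  1  1  2  2  2
So g(8) = 2.
Grundy values for heap D (subtraction set {4, 6}):
k:     0  1  2  3  4  5  6  7
g(k):  0  0  0  0  1  1  1  1
So g(7) = 1.
The value of a disjunctive sum is the nim-sum of the parts.
Combined value = 12 XOR 2 XOR 2 XOR 1 = 13.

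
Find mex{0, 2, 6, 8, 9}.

1

0 is in the set but 1 is not, so the mex is 1.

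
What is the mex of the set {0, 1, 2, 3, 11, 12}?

4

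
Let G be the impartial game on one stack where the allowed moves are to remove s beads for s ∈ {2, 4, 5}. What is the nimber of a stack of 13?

3

Compute g(0), g(1), … for moves {2, 4, 5}:
g(0) = mex{} = 0
g(1) = mex{} = 0
g(2) = mex{0} = 1
g(3) = mex{0} = 1
g(4) = mex{0,1} = 2
g(5) = mex{0,1} = 2
g(6) = mex{0,1,2} = 3
g(7) = mex{1,2} = 0
g(8) = mex{1,2,3} = 0
g(9) = mex{0,2} = 1
g(10) = mex{0,2,3} = 1
g(11) = mex{0,1,3} = 2
g(12) = mex{0,1} = 2
g(13) = mex{0,1,2} = 3
So g(13) = 3.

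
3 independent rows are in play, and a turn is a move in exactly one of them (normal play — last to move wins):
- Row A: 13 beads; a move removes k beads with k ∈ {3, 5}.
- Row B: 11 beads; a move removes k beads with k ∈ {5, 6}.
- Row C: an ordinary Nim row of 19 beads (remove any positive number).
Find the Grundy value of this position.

For row A, compute g(0), g(1), … with moves {3, 5}:
g(0) = mex{} = 0
g(1) = mex{} = 0
g(2) = mex{} = 0
g(3) = mex{0} = 1
g(4) = mex{0} = 1
g(5) = mex{0} = 1
g(6) = mex{0,1} = 2
g(7) = mex{0,1} = 2
g(8) = mex{1} = 0
g(9) = mex{1,2} = 0
g(10) = mex{1,2} = 0
g(11) = mex{0,2} = 1
g(12) = mex{0,2} = 1
g(13) = mex{0} = 1
So g(13) = 1.
For row B, compute g(0), g(1), … with moves {5, 6}:
g(0) = mex{} = 0
g(1) = mex{} = 0
g(2) = mex{} = 0
g(3) = mex{} = 0
g(4) = mex{} = 0
g(5) = mex{0} = 1
g(6) = mex{0} = 1
g(7) = mex{0} = 1
g(8) = mex{0} = 1
g(9) = mex{0} = 1
g(10) = mex{0,1} = 2
g(11) = mex{1} = 0
So g(11) = 0.
Row C is a plain Nim row of size 19, so its Grundy value is 19.
By the Sprague-Grundy theorem, the Grundy value of a sum of independent games is the XOR of the component values.
Combined value = 1 XOR 0 XOR 19 = 18.

18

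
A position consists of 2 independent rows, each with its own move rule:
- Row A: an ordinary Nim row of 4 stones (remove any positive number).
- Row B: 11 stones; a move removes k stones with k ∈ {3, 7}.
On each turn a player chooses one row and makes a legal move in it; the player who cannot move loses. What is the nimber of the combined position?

4

Row A is a plain Nim row of size 4, so its Grundy value is 4.
Build the Grundy sequence for row B with g(k) = mex{g(k−s) : s ∈ {3, 7}, s ≤ k}:
k:     0  1  2  3  4  5  6  7  8  9 10 11
g(k):  0  0  0  1  1  1  0  2  2  1  0  0
So g(11) = 0.
By the Sprague-Grundy theorem, the Grundy value of a sum of independent games is the XOR of the component values.
Combined value = 4 ⊕ 0 = 4.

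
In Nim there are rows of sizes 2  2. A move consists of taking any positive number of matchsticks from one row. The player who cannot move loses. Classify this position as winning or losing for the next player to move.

Losing position

Write each in binary and XOR column by column:
  10  (2)
  10  (2)
  --
  00  (0)
The nim-sum is 0, so this is a P-position: the player to move is in a losing position under optimal play.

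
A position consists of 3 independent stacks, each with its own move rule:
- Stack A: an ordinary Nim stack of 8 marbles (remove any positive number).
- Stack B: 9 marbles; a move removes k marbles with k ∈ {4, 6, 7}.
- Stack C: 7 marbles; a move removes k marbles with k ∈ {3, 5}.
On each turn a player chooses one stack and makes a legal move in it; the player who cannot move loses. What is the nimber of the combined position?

Stack A is a plain Nim stack of size 8, so its Grundy value is 8.
Build the Grundy sequence for stack B with g(k) = mex{g(k−s) : s ∈ {4, 6, 7}, s ≤ k}:
g(0) = mex{} = 0
g(1) = mex{} = 0
g(2) = mex{} = 0
g(3) = mex{} = 0
g(4) = mex{0} = 1
g(5) = mex{0} = 1
g(6) = mex{0} = 1
g(7) = mex{0} = 1
g(8) = mex{0,1} = 2
g(9) = mex{0,1} = 2
So g(9) = 2.
Grundy values for stack C (subtraction set {3, 5}):
g(0) = mex{} = 0
g(1) = mex{} = 0
g(2) = mex{} = 0
g(3) = mex{0} = 1
g(4) = mex{0} = 1
g(5) = mex{0} = 1
g(6) = mex{0,1} = 2
g(7) = mex{0,1} = 2
So g(7) = 2.
The value of a disjunctive sum is the nim-sum of the parts.
Combined value = 8 ⊕ 2 ⊕ 2 = 8.

8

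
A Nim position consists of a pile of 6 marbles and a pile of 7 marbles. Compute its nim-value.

1

In binary:
  110  (6)
  111  (7)
  ---
  001  (1)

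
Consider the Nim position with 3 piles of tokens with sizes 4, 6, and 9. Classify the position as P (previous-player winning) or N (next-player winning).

N-position

Compute the nim-sum pairwise:
4 ⊕ 6 = 2
2 ⊕ 9 = 11
The nim-sum is 11 ≠ 0, so this is an N-position: the player to move can win.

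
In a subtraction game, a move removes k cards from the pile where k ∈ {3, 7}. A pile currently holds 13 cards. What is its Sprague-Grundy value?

Compute g(0), g(1), … for moves {3, 7}:
k:     0  1  2  3  4  5  6  7  8  9 10 11 12 13
g(k):  0  0  0  1  1  1  0  2  2  1  0  0  0  1
So g(13) = 1.

1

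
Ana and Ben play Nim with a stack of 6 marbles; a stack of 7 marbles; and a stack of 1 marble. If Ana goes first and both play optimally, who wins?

Write each in binary and XOR column by column:
  110  (6)
  111  (7)
  001  (1)
  ---
  000  (0)
The nim-sum is 0, so this is a P-position: the player to move is in a losing position under optimal play; Ana is about to move from it and so loses — Ben wins.

Ben wins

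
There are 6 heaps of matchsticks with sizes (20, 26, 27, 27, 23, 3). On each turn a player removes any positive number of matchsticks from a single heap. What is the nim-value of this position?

Nim-sum: 20 XOR 26 XOR 27 XOR 27 XOR 23 XOR 3 = 26.

26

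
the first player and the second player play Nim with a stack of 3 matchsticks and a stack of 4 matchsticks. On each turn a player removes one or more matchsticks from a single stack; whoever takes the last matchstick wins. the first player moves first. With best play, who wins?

Bitwise XOR of the heap sizes:
  011  (3)
  100  (4)
  ---
  111  (7)
The nim-sum is 7 ≠ 0, so this is an N-position: the player to move can win; the first player has a winning move.

the first player wins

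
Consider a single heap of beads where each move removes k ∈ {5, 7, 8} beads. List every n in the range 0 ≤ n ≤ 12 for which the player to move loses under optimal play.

Compute g(0), g(1), … for moves {5, 7, 8}:
g(0) = mex{} = 0
g(1) = mex{} = 0
g(2) = mex{} = 0
g(3) = mex{} = 0
g(4) = mex{} = 0
g(5) = mex{0} = 1
g(6) = mex{0} = 1
g(7) = mex{0} = 1
g(8) = mex{0} = 1
g(9) = mex{0} = 1
g(10) = mex{0,1} = 2
g(11) = mex{0,1} = 2
g(12) = mex{0,1} = 2
The P-positions (g = 0) in 0..12 are 0, 1, 2, 3, 4.

0, 1, 2, 3, 4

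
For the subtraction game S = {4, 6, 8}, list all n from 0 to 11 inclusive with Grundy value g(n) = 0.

Compute g(0), g(1), … for moves {4, 6, 8}:
g(0) = mex{} = 0
g(1) = mex{} = 0
g(2) = mex{} = 0
g(3) = mex{} = 0
g(4) = mex{0} = 1
g(5) = mex{0} = 1
g(6) = mex{0} = 1
g(7) = mex{0} = 1
g(8) = mex{0,1} = 2
g(9) = mex{0,1} = 2
g(10) = mex{0,1} = 2
g(11) = mex{0,1} = 2
The P-positions (g = 0) in 0..11 are 0, 1, 2, 3.

0, 1, 2, 3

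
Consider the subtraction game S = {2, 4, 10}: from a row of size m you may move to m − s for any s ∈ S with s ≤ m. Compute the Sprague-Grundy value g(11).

Compute g(0), g(1), … for moves {2, 4, 10}:
g(0) = mex{} = 0
g(1) = mex{} = 0
g(2) = mex{0} = 1
g(3) = mex{0} = 1
g(4) = mex{0,1} = 2
g(5) = mex{0,1} = 2
g(6) = mex{1,2} = 0
g(7) = mex{1,2} = 0
g(8) = mex{0,2} = 1
g(9) = mex{0,2} = 1
g(10) = mex{0,1} = 2
g(11) = mex{0,1} = 2
So g(11) = 2.

2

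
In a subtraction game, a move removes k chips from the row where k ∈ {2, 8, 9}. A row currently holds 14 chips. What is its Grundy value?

Build the Grundy sequence with g(k) = mex{g(k−s) : s ∈ {2, 8, 9}, s ≤ k}:
k:     0  1  2  3  4  5  6  7  8  9 10 11 12 13 14
g(k):  0  0  1  1  0  0  1  1  2  2  3  0  2  1  3
So g(14) = 3.

3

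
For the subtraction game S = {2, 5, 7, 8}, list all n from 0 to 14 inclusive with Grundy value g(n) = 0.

0, 1, 4, 10, 13, 14

Compute g(0), g(1), … for moves {2, 5, 7, 8}:
g(0) = mex{} = 0
g(1) = mex{} = 0
g(2) = mex{0} = 1
g(3) = mex{0} = 1
g(4) = mex{1} = 0
g(5) = mex{0,1} = 2
g(6) = mex{0} = 1
g(7) = mex{0,1,2} = 3
g(8) = mex{0,1} = 2
g(9) = mex{0,1,3} = 2
g(10) = mex{1,2} = 0
g(11) = mex{0,1,2} = 3
g(12) = mex{0,2,3} = 1
g(13) = mex{1,2,3} = 0
g(14) = mex{1,2,3} = 0
The P-positions (g = 0) in 0..14 are 0, 1, 4, 10, 13, 14.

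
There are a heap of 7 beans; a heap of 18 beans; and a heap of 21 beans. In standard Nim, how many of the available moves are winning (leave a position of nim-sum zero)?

Write each in binary and XOR column by column:
  00111  (7)
  10010  (18)
  10101  (21)
  -----
  00000  (0)
The nim-sum is already 0, so every move leaves a nonzero nim-sum — there are no winning moves.

0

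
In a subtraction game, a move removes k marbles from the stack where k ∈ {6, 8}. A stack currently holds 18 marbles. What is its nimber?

0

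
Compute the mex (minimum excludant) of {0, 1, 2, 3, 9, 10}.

4

The values 0, 1, 2, 3 are all present; 4 is the first non-negative integer missing from the set.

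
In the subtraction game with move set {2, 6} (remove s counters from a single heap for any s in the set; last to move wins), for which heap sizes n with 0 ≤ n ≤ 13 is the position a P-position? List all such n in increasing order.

0, 1, 4, 5, 8, 9, 12, 13

Grundy values for subtraction set {2, 6}:
g(0) = mex{} = 0
g(1) = mex{} = 0
g(2) = mex{0} = 1
g(3) = mex{0} = 1
g(4) = mex{1} = 0
g(5) = mex{1} = 0
g(6) = mex{0} = 1
g(7) = mex{0} = 1
g(8) = mex{1} = 0
g(9) = mex{1} = 0
g(10) = mex{0} = 1
g(11) = mex{0} = 1
g(12) = mex{1} = 0
g(13) = mex{1} = 0
The P-positions (g = 0) in 0..13 are 0, 1, 4, 5, 8, 9, 12, 13.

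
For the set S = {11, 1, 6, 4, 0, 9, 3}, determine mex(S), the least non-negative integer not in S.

The values 0, 1 are all present; 2 is the first non-negative integer missing from the set.

2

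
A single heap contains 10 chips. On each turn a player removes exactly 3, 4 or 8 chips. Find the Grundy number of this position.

1

Compute g(0), g(1), … for moves {3, 4, 8}:
k:     0  1  2  3  4  5  6  7  8  9 10
g(k):  0  0  0  1  1  1  2  0  2  3  1
So g(10) = 1.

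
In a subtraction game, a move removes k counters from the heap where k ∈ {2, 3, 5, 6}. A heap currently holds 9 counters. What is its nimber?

Grundy values for subtraction set {2, 3, 5, 6}:
g(0) = mex{} = 0
g(1) = mex{} = 0
g(2) = mex{0} = 1
g(3) = mex{0} = 1
g(4) = mex{0,1} = 2
g(5) = mex{0,1} = 2
g(6) = mex{0,1,2} = 3
g(7) = mex{0,1,2} = 3
g(8) = mex{1,2,3} = 0
g(9) = mex{1,2,3} = 0
So g(9) = 0.

0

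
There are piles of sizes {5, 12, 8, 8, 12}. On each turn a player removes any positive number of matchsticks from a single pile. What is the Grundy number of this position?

5

Compute the nim-sum pairwise:
5 XOR 12 = 9
9 XOR 8 = 1
1 XOR 8 = 9
9 XOR 12 = 5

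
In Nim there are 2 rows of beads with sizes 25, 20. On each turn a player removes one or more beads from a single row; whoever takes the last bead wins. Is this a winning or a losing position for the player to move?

Winning position

Write each in binary and XOR column by column:
  11001  (25)
  10100  (20)
  -----
  01101  (13)
The nim-sum is 13 ≠ 0, so this is an N-position: the player to move can win.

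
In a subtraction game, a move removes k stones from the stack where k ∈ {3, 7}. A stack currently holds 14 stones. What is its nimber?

Compute g(0), g(1), … for moves {3, 7}:
g(0) = mex{} = 0
g(1) = mex{} = 0
g(2) = mex{} = 0
g(3) = mex{0} = 1
g(4) = mex{0} = 1
g(5) = mex{0} = 1
g(6) = mex{1} = 0
g(7) = mex{0,1} = 2
g(8) = mex{0,1} = 2
g(9) = mex{0} = 1
g(10) = mex{1,2} = 0
g(11) = mex{1,2} = 0
g(12) = mex{1} = 0
g(13) = mex{0} = 1
g(14) = mex{0,2} = 1
So g(14) = 1.

1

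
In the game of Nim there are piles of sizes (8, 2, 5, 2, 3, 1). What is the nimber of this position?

In binary:
  1000  (8)
  0010  (2)
  0101  (5)
  0010  (2)
  0011  (3)
  0001  (1)
  ----
  1111  (15)

15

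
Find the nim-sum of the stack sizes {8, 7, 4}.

Nim-sum: 8 XOR 7 XOR 4 = 11.

11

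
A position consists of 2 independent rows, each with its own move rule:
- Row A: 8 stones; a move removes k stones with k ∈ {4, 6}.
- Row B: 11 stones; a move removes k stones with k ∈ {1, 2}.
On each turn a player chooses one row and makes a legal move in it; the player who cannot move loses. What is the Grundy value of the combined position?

Grundy values for row A (subtraction set {4, 6}):
g(0) = mex{} = 0
g(1) = mex{} = 0
g(2) = mex{} = 0
g(3) = mex{} = 0
g(4) = mex{0} = 1
g(5) = mex{0} = 1
g(6) = mex{0} = 1
g(7) = mex{0} = 1
g(8) = mex{0,1} = 2
So g(8) = 2.
For row B, compute g(0), g(1), … with moves {1, 2}:
g(0) = mex{} = 0
g(1) = mex{0} = 1
g(2) = mex{0,1} = 2
g(3) = mex{1,2} = 0
g(4) = mex{0,2} = 1
g(5) = mex{0,1} = 2
g(6) = mex{1,2} = 0
g(7) = mex{0,2} = 1
g(8) = mex{0,1} = 2
g(9) = mex{1,2} = 0
g(10) = mex{0,2} = 1
g(11) = mex{0,1} = 2
So g(11) = 2.
By the Sprague-Grundy theorem, the Grundy value of a sum of independent games is the XOR of the component values.
Combined value = 2 XOR 2 = 0.

0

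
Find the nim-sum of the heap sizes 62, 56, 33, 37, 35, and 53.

20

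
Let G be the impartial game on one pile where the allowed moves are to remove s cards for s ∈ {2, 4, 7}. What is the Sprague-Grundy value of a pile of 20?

1

Build the Grundy sequence with g(k) = mex{g(k−s) : s ∈ {2, 4, 7}, s ≤ k}:
k:     0  1  2  3  4  5  6  7  8  9 10 11 12 13 14 15 16 17 18 19 20
g(k):  0  0  1  1  2  2  0  3  1  0  2  1  0  2  1  0  2  1  0  2  1
So g(20) = 1.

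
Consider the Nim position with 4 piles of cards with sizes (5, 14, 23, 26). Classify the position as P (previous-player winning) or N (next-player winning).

Nim-sum: 5 ⊕ 14 ⊕ 23 ⊕ 26 = 6.
The nim-sum is 6 ≠ 0, so this is an N-position: the player to move can win.

N-position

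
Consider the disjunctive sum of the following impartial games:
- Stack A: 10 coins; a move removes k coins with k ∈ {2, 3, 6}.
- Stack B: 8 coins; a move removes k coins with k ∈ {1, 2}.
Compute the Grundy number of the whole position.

2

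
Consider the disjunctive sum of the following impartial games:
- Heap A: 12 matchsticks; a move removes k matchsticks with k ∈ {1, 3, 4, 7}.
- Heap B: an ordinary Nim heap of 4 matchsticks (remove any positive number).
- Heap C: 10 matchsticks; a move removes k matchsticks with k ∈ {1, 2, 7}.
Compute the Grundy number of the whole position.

7

For heap A, compute g(0), g(1), … with moves {1, 3, 4, 7}:
k:     0  1  2  3  4  5  6  7  8  9 10 11 12
g(k):  0  1  0  1  2  3  2  3  0  1  0  1  2
So g(12) = 2.
Heap B is a plain Nim heap of size 4, so its Grundy value is 4.
Grundy values for heap C (subtraction set {1, 2, 7}):
g(0) = mex{} = 0
g(1) = mex{0} = 1
g(2) = mex{0,1} = 2
g(3) = mex{1,2} = 0
g(4) = mex{0,2} = 1
g(5) = mex{0,1} = 2
g(6) = mex{1,2} = 0
g(7) = mex{0,2} = 1
g(8) = mex{0,1} = 2
g(9) = mex{1,2} = 0
g(10) = mex{0,2} = 1
So g(10) = 1.
By the Sprague-Grundy theorem, the Grundy value of a sum of independent games is the XOR of the component values.
Combined value = 2 XOR 4 XOR 1 = 7.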